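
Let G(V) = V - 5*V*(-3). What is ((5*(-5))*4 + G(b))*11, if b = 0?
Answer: -1100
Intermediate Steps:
G(V) = 16*V (G(V) = V - (-15)*V = V + 15*V = 16*V)
((5*(-5))*4 + G(b))*11 = ((5*(-5))*4 + 16*0)*11 = (-25*4 + 0)*11 = (-100 + 0)*11 = -100*11 = -1100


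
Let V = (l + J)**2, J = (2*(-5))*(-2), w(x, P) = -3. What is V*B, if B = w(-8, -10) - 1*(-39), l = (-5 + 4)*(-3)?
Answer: 19044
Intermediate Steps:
J = 20 (J = -10*(-2) = 20)
l = 3 (l = -1*(-3) = 3)
V = 529 (V = (3 + 20)**2 = 23**2 = 529)
B = 36 (B = -3 - 1*(-39) = -3 + 39 = 36)
V*B = 529*36 = 19044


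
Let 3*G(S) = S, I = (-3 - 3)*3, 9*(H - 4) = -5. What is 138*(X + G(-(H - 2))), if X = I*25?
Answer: -559498/9 ≈ -62166.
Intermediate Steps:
H = 31/9 (H = 4 + (1/9)*(-5) = 4 - 5/9 = 31/9 ≈ 3.4444)
I = -18 (I = -6*3 = -18)
G(S) = S/3
X = -450 (X = -18*25 = -450)
138*(X + G(-(H - 2))) = 138*(-450 + (-(31/9 - 2))/3) = 138*(-450 + (-1*13/9)/3) = 138*(-450 + (1/3)*(-13/9)) = 138*(-450 - 13/27) = 138*(-12163/27) = -559498/9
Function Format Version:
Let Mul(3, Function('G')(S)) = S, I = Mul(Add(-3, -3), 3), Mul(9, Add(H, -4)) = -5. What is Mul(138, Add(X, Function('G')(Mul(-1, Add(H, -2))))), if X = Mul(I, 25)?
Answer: Rational(-559498, 9) ≈ -62166.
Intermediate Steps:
H = Rational(31, 9) (H = Add(4, Mul(Rational(1, 9), -5)) = Add(4, Rational(-5, 9)) = Rational(31, 9) ≈ 3.4444)
I = -18 (I = Mul(-6, 3) = -18)
Function('G')(S) = Mul(Rational(1, 3), S)
X = -450 (X = Mul(-18, 25) = -450)
Mul(138, Add(X, Function('G')(Mul(-1, Add(H, -2))))) = Mul(138, Add(-450, Mul(Rational(1, 3), Mul(-1, Add(Rational(31, 9), -2))))) = Mul(138, Add(-450, Mul(Rational(1, 3), Mul(-1, Rational(13, 9))))) = Mul(138, Add(-450, Mul(Rational(1, 3), Rational(-13, 9)))) = Mul(138, Add(-450, Rational(-13, 27))) = Mul(138, Rational(-12163, 27)) = Rational(-559498, 9)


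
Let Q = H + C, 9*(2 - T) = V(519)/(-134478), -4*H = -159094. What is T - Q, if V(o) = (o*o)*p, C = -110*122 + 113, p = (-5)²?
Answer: -1779072403/67239 ≈ -26459.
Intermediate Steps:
H = 79547/2 (H = -¼*(-159094) = 79547/2 ≈ 39774.)
p = 25
C = -13307 (C = -13420 + 113 = -13307)
V(o) = 25*o² (V(o) = (o*o)*25 = o²*25 = 25*o²)
T = 1017181/134478 (T = 2 - 25*519²/(9*(-134478)) = 2 - 25*269361*(-1)/(9*134478) = 2 - 748225*(-1)/134478 = 2 - ⅑*(-748225/14942) = 2 + 748225/134478 = 1017181/134478 ≈ 7.5639)
Q = 52933/2 (Q = 79547/2 - 13307 = 52933/2 ≈ 26467.)
T - Q = 1017181/134478 - 1*52933/2 = 1017181/134478 - 52933/2 = -1779072403/67239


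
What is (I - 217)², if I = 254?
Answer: 1369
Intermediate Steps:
(I - 217)² = (254 - 217)² = 37² = 1369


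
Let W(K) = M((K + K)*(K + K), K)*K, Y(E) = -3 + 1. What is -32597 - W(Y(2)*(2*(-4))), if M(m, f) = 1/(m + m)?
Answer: -4172417/128 ≈ -32597.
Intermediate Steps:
Y(E) = -2
M(m, f) = 1/(2*m)
W(K) = 1/(8*K) (W(K) = (1/(2*(((K + K)*(K + K)))))*K = (1/(2*(((2*K)*(2*K)))))*K = (1/(2*((4*K²))))*K = ((1/(4*K²))/2)*K = (1/(8*K²))*K = 1/(8*K))
-32597 - W(Y(2)*(2*(-4))) = -32597 - 1/(8*((-4*(-4)))) = -32597 - 1/(8*((-2*(-8)))) = -32597 - 1/(8*16) = -32597 - 1*1/128 = -32597 - 1/128 = -4172417/128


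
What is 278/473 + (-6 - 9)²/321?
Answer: 65221/50611 ≈ 1.2887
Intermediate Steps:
278/473 + (-6 - 9)²/321 = 278*(1/473) + (-15)²*(1/321) = 278/473 + 225*(1/321) = 278/473 + 75/107 = 65221/50611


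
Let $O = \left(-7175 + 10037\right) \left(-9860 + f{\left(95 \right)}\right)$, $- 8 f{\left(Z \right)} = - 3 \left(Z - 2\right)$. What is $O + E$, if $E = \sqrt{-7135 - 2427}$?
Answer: $- \frac{112478031}{4} + i \sqrt{9562} \approx -2.812 \cdot 10^{7} + 97.786 i$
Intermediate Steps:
$f{\left(Z \right)} = - \frac{3}{4} + \frac{3 Z}{8}$ ($f{\left(Z \right)} = - \frac{\left(-3\right) \left(Z - 2\right)}{8} = - \frac{\left(-3\right) \left(-2 + Z\right)}{8} = - \frac{6 - 3 Z}{8} = - \frac{3}{4} + \frac{3 Z}{8}$)
$O = - \frac{112478031}{4}$ ($O = \left(-7175 + 10037\right) \left(-9860 + \left(- \frac{3}{4} + \frac{3}{8} \cdot 95\right)\right) = 2862 \left(-9860 + \left(- \frac{3}{4} + \frac{285}{8}\right)\right) = 2862 \left(-9860 + \frac{279}{8}\right) = 2862 \left(- \frac{78601}{8}\right) = - \frac{112478031}{4} \approx -2.812 \cdot 10^{7}$)
$E = i \sqrt{9562}$ ($E = \sqrt{-9562} = i \sqrt{9562} \approx 97.786 i$)
$O + E = - \frac{112478031}{4} + i \sqrt{9562}$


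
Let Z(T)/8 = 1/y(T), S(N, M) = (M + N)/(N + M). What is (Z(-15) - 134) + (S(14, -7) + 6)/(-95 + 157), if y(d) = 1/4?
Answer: -6317/62 ≈ -101.89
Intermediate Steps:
y(d) = ¼
S(N, M) = 1 (S(N, M) = (M + N)/(M + N) = 1)
Z(T) = 32 (Z(T) = 8/(¼) = 8*4 = 32)
(Z(-15) - 134) + (S(14, -7) + 6)/(-95 + 157) = (32 - 134) + (1 + 6)/(-95 + 157) = -102 + 7/62 = -6317/62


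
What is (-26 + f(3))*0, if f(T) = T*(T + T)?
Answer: 0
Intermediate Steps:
f(T) = 2*T² (f(T) = T*(2*T) = 2*T²)
(-26 + f(3))*0 = (-26 + 2*3²)*0 = (-26 + 2*9)*0 = (-26 + 18)*0 = -8*0 = 0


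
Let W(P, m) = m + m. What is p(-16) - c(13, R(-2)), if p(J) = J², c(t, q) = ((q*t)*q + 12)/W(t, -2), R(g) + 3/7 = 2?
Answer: 52337/196 ≈ 267.03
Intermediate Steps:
W(P, m) = 2*m
R(g) = 11/7 (R(g) = -3/7 + 2 = 11/7)
c(t, q) = -3 - t*q²/4 (c(t, q) = ((q*t)*q + 12)/((2*(-2))) = (t*q² + 12)/(-4) = (12 + t*q²)*(-¼) = -3 - t*q²/4)
p(-16) - c(13, R(-2)) = (-16)² - (-3 - ¼*13*(11/7)²) = 256 - (-3 - ¼*13*121/49) = 256 - (-3 - 1573/196) = 256 - 1*(-2161/196) = 256 + 2161/196 = 52337/196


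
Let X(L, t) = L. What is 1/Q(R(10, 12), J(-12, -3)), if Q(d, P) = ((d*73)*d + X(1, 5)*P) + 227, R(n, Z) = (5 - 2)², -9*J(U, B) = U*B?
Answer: 1/6136 ≈ 0.00016297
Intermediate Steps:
J(U, B) = -B*U/9 (J(U, B) = -U*B/9 = -B*U/9)
R(n, Z) = 9 (R(n, Z) = 3² = 9)
Q(d, P) = 227 + P + 73*d² (Q(d, P) = ((d*73)*d + 1*P) + 227 = ((73*d)*d + P) + 227 = (73*d² + P) + 227 = (P + 73*d²) + 227 = 227 + P + 73*d²)
1/Q(R(10, 12), J(-12, -3)) = 1/(227 - ⅑*(-3)*(-12) + 73*9²) = 1/(227 - 4 + 73*81) = 1/(227 - 4 + 5913) = 1/6136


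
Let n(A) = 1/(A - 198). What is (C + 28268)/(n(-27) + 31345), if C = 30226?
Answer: 6580575/3526312 ≈ 1.8661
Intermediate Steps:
n(A) = 1/(-198 + A)
(C + 28268)/(n(-27) + 31345) = (30226 + 28268)/(1/(-198 - 27) + 31345) = 58494/(1/(-225) + 31345) = 58494/(-1/225 + 31345) = 58494/(7052624/225) = 58494*(225/7052624) = 6580575/3526312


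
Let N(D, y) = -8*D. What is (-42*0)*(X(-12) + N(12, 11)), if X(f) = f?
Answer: 0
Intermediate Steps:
(-42*0)*(X(-12) + N(12, 11)) = (-42*0)*(-12 - 8*12) = 0*(-12 - 96) = 0*(-108) = 0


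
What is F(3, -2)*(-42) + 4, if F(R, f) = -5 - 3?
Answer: 340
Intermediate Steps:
F(R, f) = -8
F(3, -2)*(-42) + 4 = -8*(-42) + 4 = 336 + 4 = 340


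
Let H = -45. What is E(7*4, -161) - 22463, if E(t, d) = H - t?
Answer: -22536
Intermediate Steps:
E(t, d) = -45 - t
E(7*4, -161) - 22463 = (-45 - 7*4) - 22463 = (-45 - 1*28) - 22463 = (-45 - 28) - 22463 = -73 - 22463 = -22536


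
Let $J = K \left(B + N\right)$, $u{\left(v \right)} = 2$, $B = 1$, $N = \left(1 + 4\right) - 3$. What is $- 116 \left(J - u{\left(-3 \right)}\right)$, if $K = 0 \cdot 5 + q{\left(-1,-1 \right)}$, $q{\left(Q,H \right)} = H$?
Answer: $580$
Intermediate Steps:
$N = 2$ ($N = 5 - 3 = 2$)
$K = -1$ ($K = 0 \cdot 5 - 1 = 0 - 1 = -1$)
$J = -3$ ($J = - (1 + 2) = \left(-1\right) 3 = -3$)
$- 116 \left(J - u{\left(-3 \right)}\right) = - 116 \left(-3 - 2\right) = \left(-116\right) \left(-5\right) = 580$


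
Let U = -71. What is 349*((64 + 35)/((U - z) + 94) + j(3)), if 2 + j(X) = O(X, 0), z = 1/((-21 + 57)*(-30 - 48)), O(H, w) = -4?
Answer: -38221782/64585 ≈ -591.81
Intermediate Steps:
z = -1/2808 (z = 1/(36*(-78)) = 1/(-2808) = -1/2808 ≈ -0.00035613)
j(X) = -6 (j(X) = -2 - 4 = -6)
349*((64 + 35)/((U - z) + 94) + j(3)) = 349*((64 + 35)/((-71 - 1*(-1/2808)) + 94) - 6) = 349*(99/((-71 + 1/2808) + 94) - 6) = 349*(99/(-199367/2808 + 94) - 6) = 349*(99/(64585/2808) - 6) = 349*(99*(2808/64585) - 6) = 349*(277992/64585 - 6) = 349*(-109518/64585) = -38221782/64585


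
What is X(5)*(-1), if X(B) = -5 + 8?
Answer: -3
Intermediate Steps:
X(B) = 3
X(5)*(-1) = 3*(-1) = -3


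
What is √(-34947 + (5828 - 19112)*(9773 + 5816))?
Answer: 3*I*√23013247 ≈ 14392.0*I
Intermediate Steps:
√(-34947 + (5828 - 19112)*(9773 + 5816)) = √(-34947 - 13284*15589) = √(-34947 - 207084276) = √(-207119223) = 3*I*√23013247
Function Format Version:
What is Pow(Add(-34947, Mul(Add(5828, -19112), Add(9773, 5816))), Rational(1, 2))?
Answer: Mul(3, I, Pow(23013247, Rational(1, 2))) ≈ Mul(14392., I)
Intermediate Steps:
Pow(Add(-34947, Mul(Add(5828, -19112), Add(9773, 5816))), Rational(1, 2)) = Pow(Add(-34947, Mul(-13284, 15589)), Rational(1, 2)) = Pow(Add(-34947, -207084276), Rational(1, 2)) = Pow(-207119223, Rational(1, 2)) = Mul(3, I, Pow(23013247, Rational(1, 2)))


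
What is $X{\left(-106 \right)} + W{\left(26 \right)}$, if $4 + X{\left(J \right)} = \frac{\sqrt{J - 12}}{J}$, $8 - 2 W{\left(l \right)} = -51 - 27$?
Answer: $39 - \frac{i \sqrt{118}}{106} \approx 39.0 - 0.10248 i$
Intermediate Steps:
$W{\left(l \right)} = 43$ ($W{\left(l \right)} = 4 - \frac{-51 - 27}{2} = 4 - -39 = 4 + 39 = 43$)
$X{\left(J \right)} = -4 + \frac{\sqrt{-12 + J}}{J}$ ($X{\left(J \right)} = -4 + \frac{\sqrt{J - 12}}{J} = -4 + \frac{\sqrt{-12 + J}}{J}$)
$X{\left(-106 \right)} + W{\left(26 \right)} = \left(-4 + \frac{\sqrt{-12 - 106}}{-106}\right) + 43 = \left(-4 - \frac{\sqrt{-118}}{106}\right) + 43 = \left(-4 - \frac{i \sqrt{118}}{106}\right) + 43 = 39 - \frac{i \sqrt{118}}{106}$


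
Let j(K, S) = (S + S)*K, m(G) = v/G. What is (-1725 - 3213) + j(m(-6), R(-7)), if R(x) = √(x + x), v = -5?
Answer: -4938 + 5*I*√14/3 ≈ -4938.0 + 6.2361*I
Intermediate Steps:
m(G) = -5/G
R(x) = √2*√x (R(x) = √(2*x) = √2*√x)
j(K, S) = 2*K*S (j(K, S) = (2*S)*K = 2*K*S)
(-1725 - 3213) + j(m(-6), R(-7)) = (-1725 - 3213) + 2*(-5/(-6))*(√2*√(-7)) = -4938 + 2*(-5*(-⅙))*(√2*(I*√7)) = -4938 + 2*(⅚)*(I*√14) = -4938 + 5*I*√14/3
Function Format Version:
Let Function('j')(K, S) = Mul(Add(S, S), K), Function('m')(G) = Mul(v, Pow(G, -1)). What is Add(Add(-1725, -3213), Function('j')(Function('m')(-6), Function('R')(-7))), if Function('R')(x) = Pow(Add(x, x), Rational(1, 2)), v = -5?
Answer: Add(-4938, Mul(Rational(5, 3), I, Pow(14, Rational(1, 2)))) ≈ Add(-4938.0, Mul(6.2361, I))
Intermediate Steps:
Function('m')(G) = Mul(-5, Pow(G, -1))
Function('R')(x) = Mul(Pow(2, Rational(1, 2)), Pow(x, Rational(1, 2))) (Function('R')(x) = Pow(Mul(2, x), Rational(1, 2)) = Mul(Pow(2, Rational(1, 2)), Pow(x, Rational(1, 2))))
Function('j')(K, S) = Mul(2, K, S) (Function('j')(K, S) = Mul(Mul(2, S), K) = Mul(2, K, S))
Add(Add(-1725, -3213), Function('j')(Function('m')(-6), Function('R')(-7))) = Add(Add(-1725, -3213), Mul(2, Mul(-5, Pow(-6, -1)), Mul(Pow(2, Rational(1, 2)), Pow(-7, Rational(1, 2))))) = Add(-4938, Mul(2, Mul(-5, Rational(-1, 6)), Mul(Pow(2, Rational(1, 2)), Mul(I, Pow(7, Rational(1, 2)))))) = Add(-4938, Mul(2, Rational(5, 6), Mul(I, Pow(14, Rational(1, 2))))) = Add(-4938, Mul(Rational(5, 3), I, Pow(14, Rational(1, 2))))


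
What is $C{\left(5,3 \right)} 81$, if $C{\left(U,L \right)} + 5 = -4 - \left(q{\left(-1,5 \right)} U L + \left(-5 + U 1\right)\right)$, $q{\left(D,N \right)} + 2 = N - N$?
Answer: $1701$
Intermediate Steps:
$q{\left(D,N \right)} = -2$ ($q{\left(D,N \right)} = -2 + \left(N - N\right) = -2 + 0 = -2$)
$C{\left(U,L \right)} = -4 - U + 2 L U$ ($C{\left(U,L \right)} = -5 - \left(-1 + U 1 + - 2 U L\right) = -5 - \left(-1 + U - 2 L U\right) = -5 + \left(1 - U + 2 L U\right) = -4 - U + 2 L U$)
$C{\left(5,3 \right)} 81 = \left(-4 - 5 + 2 \cdot 3 \cdot 5\right) 81 = \left(-4 - 5 + 30\right) 81 = 21 \cdot 81 = 1701$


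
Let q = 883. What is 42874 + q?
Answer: 43757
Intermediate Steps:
42874 + q = 42874 + 883 = 43757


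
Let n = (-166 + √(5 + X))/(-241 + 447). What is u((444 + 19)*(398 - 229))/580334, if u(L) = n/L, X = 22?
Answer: -83/4677167633294 + 3*√3/9354335266588 ≈ -1.7190e-11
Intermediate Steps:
n = -83/103 + 3*√3/206 (n = (-166 + √(5 + 22))/(-241 + 447) = (-166 + √27)/206 = (-166 + 3*√3)*(1/206) = -83/103 + 3*√3/206 ≈ -0.78060)
u(L) = (-83/103 + 3*√3/206)/L
u((444 + 19)*(398 - 229))/580334 = ((-166 + 3*√3)/(206*(((444 + 19)*(398 - 229)))))/580334 = ((-166 + 3*√3)/(206*((463*169))))*(1/580334) = ((1/206)*(-166 + 3*√3)/78247)*(1/580334) = ((1/206)*(1/78247)*(-166 + 3*√3))*(1/580334) = (-83/8059441 + 3*√3/16118882)*(1/580334) = -83/4677167633294 + 3*√3/9354335266588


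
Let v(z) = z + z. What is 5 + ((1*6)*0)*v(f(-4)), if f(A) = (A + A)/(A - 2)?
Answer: 5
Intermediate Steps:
f(A) = 2*A/(-2 + A) (f(A) = (2*A)/(-2 + A) = 2*A/(-2 + A))
v(z) = 2*z
5 + ((1*6)*0)*v(f(-4)) = 5 + ((1*6)*0)*(2*(2*(-4)/(-2 - 4))) = 5 + (6*0)*(2*(2*(-4)/(-6))) = 5 + 0*(2*(2*(-4)*(-⅙))) = 5 + 0*(2*(4/3)) = 5 + 0*(8/3) = 5 + 0 = 5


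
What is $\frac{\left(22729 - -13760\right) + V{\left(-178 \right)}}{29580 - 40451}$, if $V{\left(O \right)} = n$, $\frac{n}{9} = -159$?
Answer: $- \frac{35058}{10871} \approx -3.2249$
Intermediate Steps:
$n = -1431$ ($n = 9 \left(-159\right) = -1431$)
$V{\left(O \right)} = -1431$
$\frac{\left(22729 - -13760\right) + V{\left(-178 \right)}}{29580 - 40451} = \frac{\left(22729 - -13760\right) - 1431}{29580 - 40451} = \frac{\left(22729 + 13760\right) - 1431}{-10871} = \left(36489 - 1431\right) \left(- \frac{1}{10871}\right) = 35058 \left(- \frac{1}{10871}\right) = - \frac{35058}{10871}$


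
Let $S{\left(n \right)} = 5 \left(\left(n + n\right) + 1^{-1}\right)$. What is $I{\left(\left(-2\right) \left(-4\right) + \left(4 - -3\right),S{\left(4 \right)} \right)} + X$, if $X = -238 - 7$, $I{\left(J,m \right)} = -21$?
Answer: $-266$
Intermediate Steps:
$S{\left(n \right)} = 5 + 10 n$ ($S{\left(n \right)} = 5 \left(2 n + 1\right) = 5 \left(1 + 2 n\right) = 5 + 10 n$)
$X = -245$
$I{\left(\left(-2\right) \left(-4\right) + \left(4 - -3\right),S{\left(4 \right)} \right)} + X = -21 - 245 = -266$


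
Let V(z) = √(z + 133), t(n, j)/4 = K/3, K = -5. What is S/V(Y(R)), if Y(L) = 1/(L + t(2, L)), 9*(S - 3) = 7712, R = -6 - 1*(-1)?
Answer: 7739*√40705/20934 ≈ 74.586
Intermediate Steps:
R = -5 (R = -6 + 1 = -5)
t(n, j) = -20/3 (t(n, j) = 4*(-5/3) = -20/3)
S = 7739/9 (S = 3 + (⅑)*7712 = 3 + 7712/9 = 7739/9 ≈ 859.89)
Y(L) = 1/(-20/3 + L) (Y(L) = 1/(L - 20/3) = 1/(-20/3 + L))
V(z) = √(133 + z)
S/V(Y(R)) = 7739/(9*(√(133 + 3/(-20 + 3*(-5))))) = 7739/(9*(√(133 + 3/(-20 - 15)))) = 7739/(9*(√(133 + 3/(-35)))) = 7739/(9*(√(133 + 3*(-1/35)))) = 7739/(9*(√(133 - 3/35))) = 7739/(9*(√(4652/35))) = 7739/(9*((2*√40705/35))) = 7739*(√40705/2326)/9 = 7739*√40705/20934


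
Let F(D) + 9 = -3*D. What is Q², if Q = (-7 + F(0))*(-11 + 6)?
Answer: 6400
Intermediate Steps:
F(D) = -9 - 3*D
Q = 80 (Q = (-7 + (-9 - 3*0))*(-11 + 6) = (-7 + (-9 + 0))*(-5) = (-7 - 9)*(-5) = -16*(-5) = 80)
Q² = 80² = 6400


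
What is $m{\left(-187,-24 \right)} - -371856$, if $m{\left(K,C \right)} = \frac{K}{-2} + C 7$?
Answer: $\frac{743563}{2} \approx 3.7178 \cdot 10^{5}$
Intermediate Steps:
$m{\left(K,C \right)} = 7 C - \frac{K}{2}$ ($m{\left(K,C \right)} = K \left(- \frac{1}{2}\right) + 7 C = - \frac{K}{2} + 7 C = 7 C - \frac{K}{2}$)
$m{\left(-187,-24 \right)} - -371856 = \left(7 \left(-24\right) - - \frac{187}{2}\right) - -371856 = \left(-168 + \frac{187}{2}\right) + 371856 = - \frac{149}{2} + 371856 = \frac{743563}{2}$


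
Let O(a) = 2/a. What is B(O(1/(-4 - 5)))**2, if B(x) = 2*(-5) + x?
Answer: 784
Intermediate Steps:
B(x) = -10 + x
B(O(1/(-4 - 5)))**2 = (-10 + 2/(1/(-4 - 5)))**2 = (-10 + 2/(1/(-9)))**2 = (-10 + 2/(-1/9))**2 = (-10 + 2*(-9))**2 = (-10 - 18)**2 = (-28)**2 = 784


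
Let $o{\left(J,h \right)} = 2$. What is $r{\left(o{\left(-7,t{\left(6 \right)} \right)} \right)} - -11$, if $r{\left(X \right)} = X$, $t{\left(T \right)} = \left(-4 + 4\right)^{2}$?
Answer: $13$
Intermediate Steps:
$t{\left(T \right)} = 0$ ($t{\left(T \right)} = 0^{2} = 0$)
$r{\left(o{\left(-7,t{\left(6 \right)} \right)} \right)} - -11 = 2 - -11 = 2 + 11 = 13$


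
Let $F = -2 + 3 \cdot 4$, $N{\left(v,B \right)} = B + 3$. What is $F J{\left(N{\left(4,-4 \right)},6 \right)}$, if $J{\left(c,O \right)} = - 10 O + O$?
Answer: $-540$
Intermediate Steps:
$N{\left(v,B \right)} = 3 + B$
$F = 10$ ($F = -2 + 12 = 10$)
$J{\left(c,O \right)} = - 9 O$
$F J{\left(N{\left(4,-4 \right)},6 \right)} = 10 \left(\left(-9\right) 6\right) = 10 \left(-54\right) = -540$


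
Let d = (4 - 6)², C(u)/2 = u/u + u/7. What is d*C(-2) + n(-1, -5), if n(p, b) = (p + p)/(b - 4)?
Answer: 374/63 ≈ 5.9365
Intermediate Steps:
n(p, b) = 2*p/(-4 + b) (n(p, b) = (2*p)/(-4 + b) = 2*p/(-4 + b))
C(u) = 2 + 2*u/7 (C(u) = 2*(u/u + u/7) = 2*(1 + u*(⅐)) = 2*(1 + u/7) = 2 + 2*u/7)
d = 4 (d = (-2)² = 4)
d*C(-2) + n(-1, -5) = 4*(2 + (2/7)*(-2)) + 2*(-1)/(-4 - 5) = 4*(2 - 4/7) + 2*(-1)/(-9) = 4*(10/7) + 2*(-1)*(-⅑) = 40/7 + 2/9 = 374/63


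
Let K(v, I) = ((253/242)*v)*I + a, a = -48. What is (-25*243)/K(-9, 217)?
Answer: 1782/613 ≈ 2.9070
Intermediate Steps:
K(v, I) = -48 + 23*I*v/22 (K(v, I) = ((253/242)*v)*I - 48 = ((253*(1/242))*v)*I - 48 = (23*v/22)*I - 48 = 23*I*v/22 - 48 = -48 + 23*I*v/22)
(-25*243)/K(-9, 217) = (-25*243)/(-48 + (23/22)*217*(-9)) = -6075/(-48 - 44919/22) = -6075/(-45975/22) = -6075*(-22/45975) = 1782/613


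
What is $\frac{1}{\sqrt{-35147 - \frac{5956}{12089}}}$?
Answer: $- \frac{i \sqrt{5136592393471}}{424898039} \approx - 0.005334 i$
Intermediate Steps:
$\frac{1}{\sqrt{-35147 - \frac{5956}{12089}}} = \frac{1}{\sqrt{- \frac{424898039}{12089}}} = \frac{1}{\frac{1}{12089} i \sqrt{5136592393471}} = - \frac{i \sqrt{5136592393471}}{424898039}$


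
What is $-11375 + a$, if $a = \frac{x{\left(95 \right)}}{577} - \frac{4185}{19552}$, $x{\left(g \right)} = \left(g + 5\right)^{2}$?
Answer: $- \frac{128134002745}{11281504} \approx -11358.0$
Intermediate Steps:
$x{\left(g \right)} = \left(5 + g\right)^{2}$
$a = \frac{193105255}{11281504}$ ($a = \frac{\left(5 + 95\right)^{2}}{577} - \frac{4185}{19552} = 100^{2} \cdot \frac{1}{577} - \frac{4185}{19552} = 10000 \cdot \frac{1}{577} - \frac{4185}{19552} = \frac{10000}{577} - \frac{4185}{19552} = \frac{193105255}{11281504} \approx 17.117$)
$-11375 + a = -11375 + \frac{193105255}{11281504} = - \frac{128134002745}{11281504}$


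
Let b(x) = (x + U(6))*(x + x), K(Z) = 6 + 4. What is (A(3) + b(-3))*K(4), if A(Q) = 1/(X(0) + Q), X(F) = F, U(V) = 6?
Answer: -530/3 ≈ -176.67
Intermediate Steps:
K(Z) = 10
A(Q) = 1/Q (A(Q) = 1/(0 + Q) = 1/Q)
b(x) = 2*x*(6 + x) (b(x) = (x + 6)*(x + x) = (6 + x)*(2*x) = 2*x*(6 + x))
(A(3) + b(-3))*K(4) = (1/3 + 2*(-3)*(6 - 3))*10 = (⅓ + 2*(-3)*3)*10 = (⅓ - 18)*10 = -53/3*10 = -530/3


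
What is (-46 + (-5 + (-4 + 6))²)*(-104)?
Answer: 3848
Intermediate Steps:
(-46 + (-5 + (-4 + 6))²)*(-104) = (-46 + (-5 + 2)²)*(-104) = (-46 + (-3)²)*(-104) = (-46 + 9)*(-104) = -37*(-104) = 3848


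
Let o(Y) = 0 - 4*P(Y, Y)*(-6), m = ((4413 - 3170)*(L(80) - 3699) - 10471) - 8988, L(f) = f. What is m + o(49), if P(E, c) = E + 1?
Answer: -4516676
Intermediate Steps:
P(E, c) = 1 + E
m = -4517876 (m = ((4413 - 3170)*(80 - 3699) - 10471) - 8988 = (1243*(-3619) - 10471) - 8988 = (-4498417 - 10471) - 8988 = -4508888 - 8988 = -4517876)
o(Y) = 24 + 24*Y (o(Y) = 0 - 4*(1 + Y)*(-6) = 0 + (-4 - 4*Y)*(-6) = 0 + (24 + 24*Y) = 24 + 24*Y)
m + o(49) = -4517876 + (24 + 24*49) = -4517876 + (24 + 1176) = -4517876 + 1200 = -4516676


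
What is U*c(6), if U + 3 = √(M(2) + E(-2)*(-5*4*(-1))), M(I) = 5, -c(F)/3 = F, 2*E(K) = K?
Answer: 54 - 18*I*√15 ≈ 54.0 - 69.714*I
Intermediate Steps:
E(K) = K/2
c(F) = -3*F
U = -3 + I*√15 (U = -3 + √(5 + ((½)*(-2))*(-5*4*(-1))) = -3 + √(5 - (-20)*(-1)) = -3 + √(5 - 1*20) = -3 + √(5 - 20) = -3 + √(-15) = -3 + I*√15 ≈ -3.0 + 3.873*I)
U*c(6) = (-3 + I*√15)*(-3*6) = (-3 + I*√15)*(-18) = 54 - 18*I*√15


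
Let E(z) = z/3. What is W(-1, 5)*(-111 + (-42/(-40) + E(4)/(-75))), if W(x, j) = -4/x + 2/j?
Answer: -1088681/2250 ≈ -483.86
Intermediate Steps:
E(z) = z/3 (E(z) = z*(⅓) = z/3)
W(-1, 5)*(-111 + (-42/(-40) + E(4)/(-75))) = (-4/(-1) + 2/5)*(-111 + (-42/(-40) + ((⅓)*4)/(-75))) = (-4*(-1) + 2*(⅕))*(-111 + (-42*(-1/40) + (4/3)*(-1/75))) = (4 + ⅖)*(-111 + (21/20 - 4/225)) = 22*(-111 + 929/900)/5 = (22/5)*(-98971/900) = -1088681/2250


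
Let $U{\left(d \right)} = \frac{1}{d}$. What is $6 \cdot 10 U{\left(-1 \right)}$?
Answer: $-60$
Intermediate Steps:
$6 \cdot 10 U{\left(-1 \right)} = \frac{6 \cdot 10}{-1} = 60 \left(-1\right) = -60$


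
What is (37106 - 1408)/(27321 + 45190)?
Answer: 35698/72511 ≈ 0.49231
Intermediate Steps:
(37106 - 1408)/(27321 + 45190) = 35698/72511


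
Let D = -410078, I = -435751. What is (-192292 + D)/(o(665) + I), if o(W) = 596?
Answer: 120474/87031 ≈ 1.3843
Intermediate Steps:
(-192292 + D)/(o(665) + I) = (-192292 - 410078)/(596 - 435751) = -602370/(-435155) = -602370*(-1/435155) = 120474/87031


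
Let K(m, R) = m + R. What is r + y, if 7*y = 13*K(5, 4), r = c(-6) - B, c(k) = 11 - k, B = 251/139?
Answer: 31047/973 ≈ 31.909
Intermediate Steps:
B = 251/139 (B = 251*(1/139) = 251/139 ≈ 1.8058)
K(m, R) = R + m
r = 2112/139 (r = (11 - 1*(-6)) - 1*251/139 = (11 + 6) - 251/139 = 17 - 251/139 = 2112/139 ≈ 15.194)
y = 117/7 (y = (13*(4 + 5))/7 = (13*9)/7 = (1/7)*117 = 117/7 ≈ 16.714)
r + y = 2112/139 + 117/7 = 31047/973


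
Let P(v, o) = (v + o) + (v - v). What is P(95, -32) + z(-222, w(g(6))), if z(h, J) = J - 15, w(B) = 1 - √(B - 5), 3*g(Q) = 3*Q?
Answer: 48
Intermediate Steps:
P(v, o) = o + v (P(v, o) = (o + v) + 0 = o + v)
g(Q) = Q (g(Q) = (3*Q)/3 = Q)
w(B) = 1 - √(-5 + B)
z(h, J) = -15 + J
P(95, -32) + z(-222, w(g(6))) = (-32 + 95) + (-15 + (1 - √(-5 + 6))) = 63 + (-15 + (1 - √1)) = 63 + (-15 + (1 - 1*1)) = 63 + (-15 + (1 - 1)) = 63 + (-15 + 0) = 63 - 15 = 48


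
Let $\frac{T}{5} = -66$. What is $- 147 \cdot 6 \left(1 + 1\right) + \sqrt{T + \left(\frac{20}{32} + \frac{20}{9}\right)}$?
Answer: $-1764 + \frac{i \sqrt{47110}}{12} \approx -1764.0 + 18.087 i$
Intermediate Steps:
$T = -330$ ($T = 5 \left(-66\right) = -330$)
$- 147 \cdot 6 \left(1 + 1\right) + \sqrt{T + \left(\frac{20}{32} + \frac{20}{9}\right)} = - 147 \cdot 6 \left(1 + 1\right) + \sqrt{-330 + \left(\frac{20}{32} + \frac{20}{9}\right)} = - 147 \cdot 6 \cdot 2 + \sqrt{-330 + \left(20 \cdot \frac{1}{32} + 20 \cdot \frac{1}{9}\right)} = \left(-147\right) 12 + \sqrt{-330 + \left(\frac{5}{8} + \frac{20}{9}\right)} = -1764 + \sqrt{-330 + \frac{205}{72}} = -1764 + \sqrt{- \frac{23555}{72}} = -1764 + \frac{i \sqrt{47110}}{12}$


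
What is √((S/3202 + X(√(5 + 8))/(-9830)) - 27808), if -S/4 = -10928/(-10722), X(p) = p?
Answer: √(-197947986536660731122926400 - 724148767955531430*√13)/84370506630 ≈ 166.76*I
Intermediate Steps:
S = -21856/5361 (S = -(-43712)/(-10722) = -(-43712)*(-1)/10722 = -4*5464/5361 = -21856/5361 ≈ -4.0769)
√((S/3202 + X(√(5 + 8))/(-9830)) - 27808) = √((-21856/5361/3202 + √(5 + 8)/(-9830)) - 27808) = √((-21856/5361*1/3202 + √13*(-1/9830)) - 27808) = √((-10928/8582961 - √13/9830) - 27808) = √(-238674990416/8582961 - √13/9830)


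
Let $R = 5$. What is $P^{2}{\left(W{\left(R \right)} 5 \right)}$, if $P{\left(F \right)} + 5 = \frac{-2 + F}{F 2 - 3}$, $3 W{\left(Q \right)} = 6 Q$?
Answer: $\frac{190969}{9409} \approx 20.296$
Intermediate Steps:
$W{\left(Q \right)} = 2 Q$ ($W{\left(Q \right)} = \frac{6 Q}{3} = 2 Q$)
$P{\left(F \right)} = -5 + \frac{-2 + F}{-3 + 2 F}$ ($P{\left(F \right)} = -5 + \frac{-2 + F}{F 2 - 3} = -5 + \frac{-2 + F}{2 F - 3} = -5 + \frac{-2 + F}{-3 + 2 F}$)
$P^{2}{\left(W{\left(R \right)} 5 \right)} = \left(\frac{13 - 9 \cdot 2 \cdot 5 \cdot 5}{-3 + 2 \cdot 2 \cdot 5 \cdot 5}\right)^{2} = \left(\frac{13 - 9 \cdot 10 \cdot 5}{-3 + 2 \cdot 10 \cdot 5}\right)^{2} = \left(\frac{13 - 450}{-3 + 2 \cdot 50}\right)^{2} = \left(\frac{13 - 450}{-3 + 100}\right)^{2} = \left(\frac{1}{97} \left(-437\right)\right)^{2} = \left(- \frac{437}{97}\right)^{2} = \frac{190969}{9409}$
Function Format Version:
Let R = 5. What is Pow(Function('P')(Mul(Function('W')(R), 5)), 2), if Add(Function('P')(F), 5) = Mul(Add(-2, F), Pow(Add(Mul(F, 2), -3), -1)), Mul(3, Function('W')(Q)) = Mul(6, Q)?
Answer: Rational(190969, 9409) ≈ 20.296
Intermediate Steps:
Function('W')(Q) = Mul(2, Q) (Function('W')(Q) = Mul(Rational(1, 3), Mul(6, Q)) = Mul(2, Q))
Function('P')(F) = Add(-5, Mul(Pow(Add(-3, Mul(2, F)), -1), Add(-2, F))) (Function('P')(F) = Add(-5, Mul(Add(-2, F), Pow(Add(Mul(F, 2), -3), -1))) = Add(-5, Mul(Add(-2, F), Pow(Add(Mul(2, F), -3), -1))) = Add(-5, Mul(Add(-2, F), Pow(Add(-3, Mul(2, F)), -1))) = Add(-5, Mul(Pow(Add(-3, Mul(2, F)), -1), Add(-2, F))))
Pow(Function('P')(Mul(Function('W')(R), 5)), 2) = Pow(Mul(Pow(Add(-3, Mul(2, Mul(Mul(2, 5), 5))), -1), Add(13, Mul(-9, Mul(Mul(2, 5), 5)))), 2) = Pow(Mul(Pow(Add(-3, Mul(2, Mul(10, 5))), -1), Add(13, Mul(-9, Mul(10, 5)))), 2) = Pow(Mul(Pow(Add(-3, Mul(2, 50)), -1), Add(13, Mul(-9, 50))), 2) = Pow(Mul(Pow(Add(-3, 100), -1), Add(13, -450)), 2) = Pow(Mul(Pow(97, -1), -437), 2) = Pow(Mul(Rational(1, 97), -437), 2) = Pow(Rational(-437, 97), 2) = Rational(190969, 9409)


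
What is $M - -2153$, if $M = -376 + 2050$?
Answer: $3827$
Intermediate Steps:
$M = 1674$
$M - -2153 = 1674 - -2153 = 1674 + 2153 = 3827$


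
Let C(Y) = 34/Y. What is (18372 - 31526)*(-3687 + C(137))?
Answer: 6643888090/137 ≈ 4.8496e+7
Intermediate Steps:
(18372 - 31526)*(-3687 + C(137)) = (18372 - 31526)*(-3687 + 34/137) = -13154*(-3687 + 34*(1/137)) = -13154*(-3687 + 34/137) = -13154*(-505085/137) = 6643888090/137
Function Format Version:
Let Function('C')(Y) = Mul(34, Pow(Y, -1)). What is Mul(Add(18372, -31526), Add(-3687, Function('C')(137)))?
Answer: Rational(6643888090, 137) ≈ 4.8496e+7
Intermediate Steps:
Mul(Add(18372, -31526), Add(-3687, Function('C')(137))) = Mul(Add(18372, -31526), Add(-3687, Mul(34, Pow(137, -1)))) = Mul(-13154, Add(-3687, Mul(34, Rational(1, 137)))) = Mul(-13154, Add(-3687, Rational(34, 137))) = Mul(-13154, Rational(-505085, 137)) = Rational(6643888090, 137)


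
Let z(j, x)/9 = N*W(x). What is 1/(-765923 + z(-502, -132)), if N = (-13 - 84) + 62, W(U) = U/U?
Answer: -1/766238 ≈ -1.3051e-6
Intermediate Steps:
W(U) = 1
N = -35 (N = -97 + 62 = -35)
z(j, x) = -315 (z(j, x) = 9*(-35*1) = 9*(-35) = -315)
1/(-765923 + z(-502, -132)) = 1/(-765923 - 315) = 1/(-766238) = -1/766238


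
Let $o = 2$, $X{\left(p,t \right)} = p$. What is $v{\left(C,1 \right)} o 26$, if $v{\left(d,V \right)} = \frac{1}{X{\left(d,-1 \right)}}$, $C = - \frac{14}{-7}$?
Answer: $26$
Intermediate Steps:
$C = 2$ ($C = \left(-14\right) \left(- \frac{1}{7}\right) = 2$)
$v{\left(d,V \right)} = \frac{1}{d}$
$v{\left(C,1 \right)} o 26 = \frac{2 \cdot 26}{2} = \frac{1}{2} \cdot 52 = 26$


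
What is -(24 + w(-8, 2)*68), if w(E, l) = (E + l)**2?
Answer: -2472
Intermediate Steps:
-(24 + w(-8, 2)*68) = -(24 + (-8 + 2)**2*68) = -(24 + (-6)**2*68) = -(24 + 36*68) = -(24 + 2448) = -1*2472 = -2472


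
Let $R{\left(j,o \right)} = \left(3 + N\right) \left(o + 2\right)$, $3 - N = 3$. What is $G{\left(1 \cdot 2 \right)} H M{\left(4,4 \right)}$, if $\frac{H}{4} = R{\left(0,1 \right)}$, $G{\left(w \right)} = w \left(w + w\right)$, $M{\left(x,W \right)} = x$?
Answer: $1152$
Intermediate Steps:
$N = 0$ ($N = 3 - 3 = 0$)
$R{\left(j,o \right)} = 6 + 3 o$ ($R{\left(j,o \right)} = \left(3 + 0\right) \left(o + 2\right) = 3 \left(2 + o\right) = 6 + 3 o$)
$G{\left(w \right)} = 2 w^{2}$ ($G{\left(w \right)} = w 2 w = 2 w^{2}$)
$H = 36$ ($H = 4 \left(6 + 3 \cdot 1\right) = 4 \left(6 + 3\right) = 4 \cdot 9 = 36$)
$G{\left(1 \cdot 2 \right)} H M{\left(4,4 \right)} = 2 \left(1 \cdot 2\right)^{2} \cdot 36 \cdot 4 = 2 \cdot 2^{2} \cdot 36 \cdot 4 = 2 \cdot 4 \cdot 36 \cdot 4 = 8 \cdot 36 \cdot 4 = 288 \cdot 4 = 1152$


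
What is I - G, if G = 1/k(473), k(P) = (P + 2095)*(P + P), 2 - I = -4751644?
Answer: 11543306673887/2429328 ≈ 4.7516e+6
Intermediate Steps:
I = 4751646 (I = 2 - 1*(-4751644) = 2 + 4751644 = 4751646)
k(P) = 2*P*(2095 + P) (k(P) = (2095 + P)*(2*P) = 2*P*(2095 + P))
G = 1/2429328 (G = 1/(2*473*(2095 + 473)) = 1/(2*473*2568) = 1/2429328 ≈ 4.1164e-7)
I - G = 4751646 - 1*1/2429328 = 4751646 - 1/2429328 = 11543306673887/2429328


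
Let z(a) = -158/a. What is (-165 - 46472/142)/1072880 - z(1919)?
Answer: 11968496871/146178827120 ≈ 0.081876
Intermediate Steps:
(-165 - 46472/142)/1072880 - z(1919) = (-165 - 46472/142)/1072880 - (-158)/1919 = (-165 - 46472/142)*(1/1072880) - (-158)/1919 = (-165 - 628*37/71)*(1/1072880) - 1*(-158/1919) = (-165 - 23236/71)*(1/1072880) + 158/1919 = -34951/71*1/1072880 + 158/1919 = -34951/76174480 + 158/1919 = 11968496871/146178827120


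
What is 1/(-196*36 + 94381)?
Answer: 1/87325 ≈ 1.1451e-5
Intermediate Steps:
1/(-196*36 + 94381) = 1/(-7056 + 94381) = 1/87325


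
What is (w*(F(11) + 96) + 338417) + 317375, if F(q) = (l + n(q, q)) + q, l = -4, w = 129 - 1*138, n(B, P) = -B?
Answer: 654964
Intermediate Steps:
w = -9 (w = 129 - 138 = -9)
F(q) = -4 (F(q) = (-4 - q) + q = -4)
(w*(F(11) + 96) + 338417) + 317375 = (-9*(-4 + 96) + 338417) + 317375 = (-9*92 + 338417) + 317375 = (-828 + 338417) + 317375 = 337589 + 317375 = 654964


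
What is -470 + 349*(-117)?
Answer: -41303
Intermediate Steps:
-470 + 349*(-117) = -470 - 40833 = -41303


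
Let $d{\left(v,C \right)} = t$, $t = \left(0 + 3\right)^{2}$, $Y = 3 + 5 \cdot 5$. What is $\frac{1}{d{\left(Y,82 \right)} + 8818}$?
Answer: $\frac{1}{8827} \approx 0.00011329$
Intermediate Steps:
$Y = 28$ ($Y = 3 + 25 = 28$)
$t = 9$ ($t = 3^{2} = 9$)
$d{\left(v,C \right)} = 9$
$\frac{1}{d{\left(Y,82 \right)} + 8818} = \frac{1}{9 + 8818} = \frac{1}{8827}$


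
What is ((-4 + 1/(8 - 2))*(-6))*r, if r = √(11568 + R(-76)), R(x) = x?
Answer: 598*√17 ≈ 2465.6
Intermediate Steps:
r = 26*√17 (r = √(11568 - 76) = √11492 = 26*√17 ≈ 107.20)
((-4 + 1/(8 - 2))*(-6))*r = ((-4 + 1/(8 - 2))*(-6))*(26*√17) = ((-4 + 1/6)*(-6))*(26*√17) = ((-4 + ⅙)*(-6))*(26*√17) = (-23/6*(-6))*(26*√17) = 23*(26*√17) = 598*√17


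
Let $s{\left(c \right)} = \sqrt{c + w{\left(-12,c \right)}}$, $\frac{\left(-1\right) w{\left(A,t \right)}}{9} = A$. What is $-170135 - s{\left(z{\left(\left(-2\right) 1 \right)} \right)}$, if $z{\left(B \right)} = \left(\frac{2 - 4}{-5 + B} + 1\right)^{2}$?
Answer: $-170135 - \frac{3 \sqrt{597}}{7} \approx -1.7015 \cdot 10^{5}$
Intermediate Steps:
$w{\left(A,t \right)} = - 9 A$
$z{\left(B \right)} = \left(1 - \frac{2}{-5 + B}\right)^{2}$ ($z{\left(B \right)} = \left(- \frac{2}{-5 + B} + 1\right)^{2} = \left(1 - \frac{2}{-5 + B}\right)^{2}$)
$s{\left(c \right)} = \sqrt{108 + c}$ ($s{\left(c \right)} = \sqrt{c - -108} = \sqrt{c + 108} = \sqrt{108 + c}$)
$-170135 - s{\left(z{\left(\left(-2\right) 1 \right)} \right)} = -170135 - \sqrt{108 + \frac{\left(-7 - 2\right)^{2}}{\left(-5 - 2\right)^{2}}} = -170135 - \sqrt{108 + \frac{\left(-9\right)^{2}}{49}} = -170135 - \sqrt{108 + 81 \cdot \frac{1}{49}} = -170135 - \sqrt{108 + \frac{81}{49}} = -170135 - \sqrt{\frac{5373}{49}} = -170135 - \frac{3 \sqrt{597}}{7}$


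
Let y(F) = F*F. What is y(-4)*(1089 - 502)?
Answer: 9392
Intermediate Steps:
y(F) = F²
y(-4)*(1089 - 502) = (-4)²*(1089 - 502) = 16*587 = 9392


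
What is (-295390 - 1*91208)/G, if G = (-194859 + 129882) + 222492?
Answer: -128866/52505 ≈ -2.4544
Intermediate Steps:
G = 157515 (G = -64977 + 222492 = 157515)
(-295390 - 1*91208)/G = (-295390 - 1*91208)/157515 = (-295390 - 91208)*(1/157515) = -386598*1/157515 = -128866/52505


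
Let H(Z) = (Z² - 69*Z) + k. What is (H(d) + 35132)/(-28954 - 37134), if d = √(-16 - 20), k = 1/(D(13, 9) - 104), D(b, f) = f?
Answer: -3334119/6278360 + 207*I/33044 ≈ -0.53105 + 0.0062644*I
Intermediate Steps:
k = -1/95 (k = 1/(9 - 104) = 1/(-95) = -1/95 ≈ -0.010526)
d = 6*I (d = √(-36) = 6*I ≈ 6.0*I)
H(Z) = -1/95 + Z² - 69*Z (H(Z) = (Z² - 69*Z) - 1/95 = -1/95 + Z² - 69*Z)
(H(d) + 35132)/(-28954 - 37134) = ((-1/95 + (6*I)² - 414*I) + 35132)/(-28954 - 37134) = ((-1/95 - 36 - 414*I) + 35132)/(-66088) = ((-3421/95 - 414*I) + 35132)*(-1/66088) = (3334119/95 - 414*I)*(-1/66088) = -3334119/6278360 + 207*I/33044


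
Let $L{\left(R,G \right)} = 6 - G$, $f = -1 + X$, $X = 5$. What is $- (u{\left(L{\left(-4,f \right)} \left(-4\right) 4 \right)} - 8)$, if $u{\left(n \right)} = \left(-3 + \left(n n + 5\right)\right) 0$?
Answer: $8$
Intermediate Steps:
$f = 4$ ($f = -1 + 5 = 4$)
$u{\left(n \right)} = 0$ ($u{\left(n \right)} = \left(-3 + \left(n^{2} + 5\right)\right) 0 = \left(-3 + \left(5 + n^{2}\right)\right) 0 = \left(2 + n^{2}\right) 0 = 0$)
$- (u{\left(L{\left(-4,f \right)} \left(-4\right) 4 \right)} - 8) = - (0 - 8) = \left(-1\right) \left(-8\right) = 8$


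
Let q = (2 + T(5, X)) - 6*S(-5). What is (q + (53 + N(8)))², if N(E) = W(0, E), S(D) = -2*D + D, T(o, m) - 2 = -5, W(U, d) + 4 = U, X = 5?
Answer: 324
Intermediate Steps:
W(U, d) = -4 + U
T(o, m) = -3 (T(o, m) = 2 - 5 = -3)
S(D) = -D
N(E) = -4 (N(E) = -4 + 0 = -4)
q = -31 (q = (2 - 3) - (-6)*(-5) = -1 - 6*5 = -1 - 30 = -31)
(q + (53 + N(8)))² = (-31 + (53 - 4))² = (-31 + 49)² = 18² = 324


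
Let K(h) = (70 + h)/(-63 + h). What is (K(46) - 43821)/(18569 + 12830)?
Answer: -745073/533783 ≈ -1.3958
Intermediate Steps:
K(h) = (70 + h)/(-63 + h)
(K(46) - 43821)/(18569 + 12830) = ((70 + 46)/(-63 + 46) - 43821)/(18569 + 12830) = (116/(-17) - 43821)/31399 = (-1/17*116 - 43821)*(1/31399) = (-116/17 - 43821)*(1/31399) = -745073/17*1/31399 = -745073/533783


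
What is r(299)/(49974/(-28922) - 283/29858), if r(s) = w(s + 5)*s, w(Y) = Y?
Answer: -39246760198048/750154309 ≈ -52318.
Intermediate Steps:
r(s) = s*(5 + s) (r(s) = (s + 5)*s = (5 + s)*s = s*(5 + s))
r(299)/(49974/(-28922) - 283/29858) = (299*(5 + 299))/(49974/(-28922) - 283/29858) = (299*304)/(49974*(-1/28922) - 283*1/29858) = 90896/(-24987/14461 - 283/29858) = 90896/(-750154309/431776538) = 90896*(-431776538/750154309) = -39246760198048/750154309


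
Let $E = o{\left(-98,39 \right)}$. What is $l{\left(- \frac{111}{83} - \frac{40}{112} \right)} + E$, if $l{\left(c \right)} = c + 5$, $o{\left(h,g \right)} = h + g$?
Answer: $- \frac{64717}{1162} \approx -55.694$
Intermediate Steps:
$o{\left(h,g \right)} = g + h$
$E = -59$ ($E = 39 - 98 = -59$)
$l{\left(c \right)} = 5 + c$
$l{\left(- \frac{111}{83} - \frac{40}{112} \right)} + E = \left(5 - \left(\frac{5}{14} + \frac{111}{83}\right)\right) - 59 = \left(5 - \frac{1969}{1162}\right) - 59 = \frac{3841}{1162} - 59 = - \frac{64717}{1162}$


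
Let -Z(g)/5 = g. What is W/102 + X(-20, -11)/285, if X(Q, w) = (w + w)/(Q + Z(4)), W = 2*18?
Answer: 34387/96900 ≈ 0.35487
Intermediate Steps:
Z(g) = -5*g
W = 36
X(Q, w) = 2*w/(-20 + Q) (X(Q, w) = (w + w)/(Q - 5*4) = (2*w)/(Q - 20) = (2*w)/(-20 + Q) = 2*w/(-20 + Q))
W/102 + X(-20, -11)/285 = 36/102 + (2*(-11)/(-20 - 20))/285 = 36*(1/102) + (2*(-11)/(-40))*(1/285) = 6/17 + (2*(-11)*(-1/40))*(1/285) = 6/17 + (11/20)*(1/285) = 6/17 + 11/5700 = 34387/96900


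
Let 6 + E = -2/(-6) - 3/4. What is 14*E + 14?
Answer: -455/6 ≈ -75.833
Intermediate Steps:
E = -77/12 (E = -6 + (-2/(-6) - 3/4) = -6 + (-2*(-1/6) - 3*1/4) = -6 + (1/3 - 3/4) = -6 - 5/12 = -77/12 ≈ -6.4167)
14*E + 14 = 14*(-77/12) + 14 = -539/6 + 14 = -455/6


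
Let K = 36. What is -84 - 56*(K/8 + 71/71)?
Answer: -392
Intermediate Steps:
-84 - 56*(K/8 + 71/71) = -84 - 56*(36/8 + 71/71) = -84 - 56*(36*(⅛) + 71*(1/71)) = -84 - 56*(9/2 + 1) = -84 - 56*11/2 = -84 - 308 = -392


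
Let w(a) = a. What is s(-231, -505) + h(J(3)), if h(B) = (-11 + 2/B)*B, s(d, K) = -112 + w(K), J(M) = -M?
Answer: -582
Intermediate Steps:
s(d, K) = -112 + K
h(B) = B*(-11 + 2/B)
s(-231, -505) + h(J(3)) = (-112 - 505) + (2 - (-11)*3) = -617 + (2 - 11*(-3)) = -617 + (2 + 33) = -617 + 35 = -582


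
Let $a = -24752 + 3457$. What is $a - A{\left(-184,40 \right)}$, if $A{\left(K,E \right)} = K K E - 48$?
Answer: $-1375487$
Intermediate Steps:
$A{\left(K,E \right)} = -48 + E K^{2}$ ($A{\left(K,E \right)} = K^{2} E - 48 = E K^{2} - 48 = -48 + E K^{2}$)
$a = -21295$
$a - A{\left(-184,40 \right)} = -21295 - \left(-48 + 40 \left(-184\right)^{2}\right) = -21295 - \left(-48 + 40 \cdot 33856\right) = -21295 - \left(-48 + 1354240\right) = -21295 - 1354192 = -1375487$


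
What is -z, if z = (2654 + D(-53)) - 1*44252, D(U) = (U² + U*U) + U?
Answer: 36033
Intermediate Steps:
D(U) = U + 2*U² (D(U) = (U² + U²) + U = 2*U² + U = U + 2*U²)
z = -36033 (z = (2654 - 53*(1 + 2*(-53))) - 1*44252 = (2654 - 53*(1 - 106)) - 44252 = (2654 - 53*(-105)) - 44252 = (2654 + 5565) - 44252 = 8219 - 44252 = -36033)
-z = -1*(-36033) = 36033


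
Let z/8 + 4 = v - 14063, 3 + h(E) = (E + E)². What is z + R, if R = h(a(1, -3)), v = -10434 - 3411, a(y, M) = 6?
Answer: -223155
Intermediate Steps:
v = -13845
h(E) = -3 + 4*E² (h(E) = -3 + (E + E)² = -3 + (2*E)² = -3 + 4*E²)
z = -223296 (z = -32 + 8*(-13845 - 14063) = -32 + 8*(-27908) = -32 - 223264 = -223296)
R = 141 (R = -3 + 4*6² = -3 + 4*36 = -3 + 144 = 141)
z + R = -223296 + 141 = -223155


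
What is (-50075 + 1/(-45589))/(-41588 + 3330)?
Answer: 1141434588/872071981 ≈ 1.3089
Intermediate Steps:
(-50075 + 1/(-45589))/(-41588 + 3330) = (-50075 - 1/45589)/(-38258) = -2282869176/45589*(-1/38258) = 1141434588/872071981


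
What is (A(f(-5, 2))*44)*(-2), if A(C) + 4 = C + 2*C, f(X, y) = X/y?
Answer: 1012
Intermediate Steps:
A(C) = -4 + 3*C (A(C) = -4 + (C + 2*C) = -4 + 3*C)
(A(f(-5, 2))*44)*(-2) = ((-4 + 3*(-5/2))*44)*(-2) = ((-4 - 15/2)*44)*(-2) = -23/2*44*(-2) = -506*(-2) = 1012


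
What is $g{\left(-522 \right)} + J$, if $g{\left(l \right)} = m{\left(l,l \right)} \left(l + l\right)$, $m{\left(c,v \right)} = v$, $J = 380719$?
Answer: $925687$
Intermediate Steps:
$g{\left(l \right)} = 2 l^{2}$ ($g{\left(l \right)} = l \left(l + l\right) = l 2 l = 2 l^{2}$)
$g{\left(-522 \right)} + J = 2 \left(-522\right)^{2} + 380719 = 2 \cdot 272484 + 380719 = 544968 + 380719 = 925687$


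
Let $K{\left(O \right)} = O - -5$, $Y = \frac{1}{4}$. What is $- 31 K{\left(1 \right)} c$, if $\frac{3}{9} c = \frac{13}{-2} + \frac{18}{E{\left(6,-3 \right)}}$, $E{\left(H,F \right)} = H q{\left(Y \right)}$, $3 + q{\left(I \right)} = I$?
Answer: $\frac{46593}{11} \approx 4235.7$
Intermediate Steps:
$Y = \frac{1}{4} \approx 0.25$
$K{\left(O \right)} = 5 + O$ ($K{\left(O \right)} = O + 5 = 5 + O$)
$q{\left(I \right)} = -3 + I$
$E{\left(H,F \right)} = - \frac{11 H}{4}$ ($E{\left(H,F \right)} = H \left(-3 + \frac{1}{4}\right) = H \left(- \frac{11}{4}\right) = - \frac{11 H}{4}$)
$c = - \frac{501}{22}$ ($c = 3 \left(\frac{13}{-2} + \frac{18}{\left(- \frac{11}{4}\right) 6}\right) = 3 \left(13 \left(- \frac{1}{2}\right) + \frac{18}{- \frac{33}{2}}\right) = 3 \left(- \frac{13}{2} + 18 \left(- \frac{2}{33}\right)\right) = 3 \left(- \frac{13}{2} - \frac{12}{11}\right) = 3 \left(- \frac{167}{22}\right) = - \frac{501}{22} \approx -22.773$)
$- 31 K{\left(1 \right)} c = - 31 \left(5 + 1\right) \left(- \frac{501}{22}\right) = \left(-31\right) 6 \left(- \frac{501}{22}\right) = \left(-186\right) \left(- \frac{501}{22}\right) = \frac{46593}{11}$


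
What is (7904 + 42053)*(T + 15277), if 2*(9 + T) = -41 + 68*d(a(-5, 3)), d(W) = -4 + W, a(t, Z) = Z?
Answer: 1520041639/2 ≈ 7.6002e+8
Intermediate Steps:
T = -127/2 (T = -9 + (-41 + 68*(-4 + 3))/2 = -9 + (-41 + 68*(-1))/2 = -9 + (-41 - 68)/2 = -9 + (1/2)*(-109) = -9 - 109/2 = -127/2 ≈ -63.500)
(7904 + 42053)*(T + 15277) = (7904 + 42053)*(-127/2 + 15277) = 49957*(30427/2) = 1520041639/2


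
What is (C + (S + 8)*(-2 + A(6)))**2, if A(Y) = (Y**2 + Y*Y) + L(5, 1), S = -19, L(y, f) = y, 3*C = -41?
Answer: 6330256/9 ≈ 7.0336e+5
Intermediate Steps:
C = -41/3 (C = (1/3)*(-41) = -41/3 ≈ -13.667)
A(Y) = 5 + 2*Y**2 (A(Y) = (Y**2 + Y*Y) + 5 = (Y**2 + Y**2) + 5 = 2*Y**2 + 5 = 5 + 2*Y**2)
(C + (S + 8)*(-2 + A(6)))**2 = (-41/3 + (-19 + 8)*(-2 + (5 + 2*6**2)))**2 = (-41/3 - 11*(-2 + (5 + 2*36)))**2 = (-41/3 - 11*(-2 + (5 + 72)))**2 = (-41/3 - 11*(-2 + 77))**2 = (-41/3 - 11*75)**2 = (-41/3 - 825)**2 = (-2516/3)**2 = 6330256/9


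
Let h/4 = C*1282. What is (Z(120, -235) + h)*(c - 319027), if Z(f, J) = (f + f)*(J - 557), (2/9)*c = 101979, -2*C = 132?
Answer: -73929703848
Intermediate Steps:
C = -66 (C = -1/2*132 = -66)
h = -338448 (h = 4*(-66*1282) = 4*(-84612) = -338448)
c = 917811/2 (c = (9/2)*101979 = 917811/2 ≈ 4.5891e+5)
Z(f, J) = 2*f*(-557 + J) (Z(f, J) = (2*f)*(-557 + J) = 2*f*(-557 + J))
(Z(120, -235) + h)*(c - 319027) = (2*120*(-557 - 235) - 338448)*(917811/2 - 319027) = (2*120*(-792) - 338448)*(279757/2) = (-190080 - 338448)*(279757/2) = -528528*279757/2 = -73929703848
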